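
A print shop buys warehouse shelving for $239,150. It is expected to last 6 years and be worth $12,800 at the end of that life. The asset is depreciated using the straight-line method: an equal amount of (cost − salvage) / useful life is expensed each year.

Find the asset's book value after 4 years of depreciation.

$88,250

Depreciable base = $239,150 − $12,800 = $226,350.
Annual expense = $226,350 / 6 = $37,725.
End of year 1: book value $201,425.
End of year 2: book value $163,700.
End of year 3: book value $125,975.
End of year 4: book value $88,250.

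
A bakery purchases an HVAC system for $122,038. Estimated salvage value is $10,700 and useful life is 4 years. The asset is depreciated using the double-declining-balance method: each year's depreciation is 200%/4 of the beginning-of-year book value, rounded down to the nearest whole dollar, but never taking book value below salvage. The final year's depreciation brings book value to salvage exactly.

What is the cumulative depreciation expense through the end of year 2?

$91,528

Depreciable base = $122,038 − $10,700 = $111,338.
Year 1: ⌊$122,038 × 200%/4⌋ = $61,019. Book value $61,019.
Year 2: ⌊$61,019 × 200%/4⌋ = $30,509. Book value $30,510.
Accumulated through year 2 = $122,038 − $30,510 = $91,528.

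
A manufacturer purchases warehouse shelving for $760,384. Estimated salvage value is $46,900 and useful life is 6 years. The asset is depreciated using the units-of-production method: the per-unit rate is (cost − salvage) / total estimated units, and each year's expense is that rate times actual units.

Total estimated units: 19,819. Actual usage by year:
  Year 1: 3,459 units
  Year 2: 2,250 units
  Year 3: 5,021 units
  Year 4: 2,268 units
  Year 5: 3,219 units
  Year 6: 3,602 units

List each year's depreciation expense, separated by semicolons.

Depreciable base = $760,384 − $46,900 = $713,484.
Rate = $713,484 / 19,819 units = $36 per unit.
Year 1: 3,459 × $36 = $124,524. Book value $635,860.
Year 2: 2,250 × $36 = $81,000. Book value $554,860.
Year 3: 5,021 × $36 = $180,756. Book value $374,104.
Year 4: 2,268 × $36 = $81,648. Book value $292,456.
Year 5: 3,219 × $36 = $115,884. Book value $176,572.
Year 6: 3,602 × $36 = $129,672. Book value $46,900.

$124,524; $81,000; $180,756; $81,648; $115,884; $129,672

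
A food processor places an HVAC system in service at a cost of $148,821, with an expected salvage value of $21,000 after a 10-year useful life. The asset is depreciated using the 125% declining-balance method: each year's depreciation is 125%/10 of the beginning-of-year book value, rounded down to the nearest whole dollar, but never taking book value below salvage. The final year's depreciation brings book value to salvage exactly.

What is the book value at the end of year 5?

$76,334

Depreciable base = $148,821 − $21,000 = $127,821.
Year 1: ⌊$148,821 × 125%/10⌋ = $18,602. Book value $130,219.
Year 2: ⌊$130,219 × 125%/10⌋ = $16,277. Book value $113,942.
Year 3: ⌊$113,942 × 125%/10⌋ = $14,242. Book value $99,700.
Year 4: ⌊$99,700 × 125%/10⌋ = $12,462. Book value $87,238.
Year 5: ⌊$87,238 × 125%/10⌋ = $10,904. Book value $76,334.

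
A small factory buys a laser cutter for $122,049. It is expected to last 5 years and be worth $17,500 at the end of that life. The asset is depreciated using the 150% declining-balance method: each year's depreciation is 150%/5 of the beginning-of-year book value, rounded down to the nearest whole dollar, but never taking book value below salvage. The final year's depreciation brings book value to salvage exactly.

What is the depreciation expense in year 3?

Depreciable base = $122,049 − $17,500 = $104,549.
Year 1: ⌊$122,049 × 150%/5⌋ = $36,614. Book value $85,435.
Year 2: ⌊$85,435 × 150%/5⌋ = $25,630. Book value $59,805.
Year 3: ⌊$59,805 × 150%/5⌋ = $17,941. Book value $41,864.

$17,941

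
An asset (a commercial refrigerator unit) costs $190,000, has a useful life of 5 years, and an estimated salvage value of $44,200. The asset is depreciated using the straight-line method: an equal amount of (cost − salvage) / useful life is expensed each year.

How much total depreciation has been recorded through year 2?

$58,320

Depreciable base = $190,000 − $44,200 = $145,800.
Annual expense = $145,800 / 5 = $29,160.
End of year 1: book value $160,840.
End of year 2: book value $131,680.
Accumulated through year 2 = $190,000 − $131,680 = $58,320.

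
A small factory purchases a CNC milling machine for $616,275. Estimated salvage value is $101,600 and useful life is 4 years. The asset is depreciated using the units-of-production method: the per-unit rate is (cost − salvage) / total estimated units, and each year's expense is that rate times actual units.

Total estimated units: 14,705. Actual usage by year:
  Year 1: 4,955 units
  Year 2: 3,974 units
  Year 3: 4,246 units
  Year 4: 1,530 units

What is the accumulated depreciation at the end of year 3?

$461,125

Depreciable base = $616,275 − $101,600 = $514,675.
Rate = $514,675 / 14,705 units = $35 per unit.
Year 1: 4,955 × $35 = $173,425. Book value $442,850.
Year 2: 3,974 × $35 = $139,090. Book value $303,760.
Year 3: 4,246 × $35 = $148,610. Book value $155,150.
Accumulated through year 3 = $616,275 − $155,150 = $461,125.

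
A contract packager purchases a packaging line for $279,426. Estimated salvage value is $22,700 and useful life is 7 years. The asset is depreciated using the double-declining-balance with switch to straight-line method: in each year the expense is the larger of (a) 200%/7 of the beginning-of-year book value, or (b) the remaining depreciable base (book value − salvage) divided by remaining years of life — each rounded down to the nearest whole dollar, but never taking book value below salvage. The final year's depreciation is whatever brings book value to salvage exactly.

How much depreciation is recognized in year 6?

$14,844

Depreciable base = $279,426 − $22,700 = $256,726.
Year 1: DB = ⌊$279,426 × 200%/7⌋ = $79,836; SL = ⌊$256,726/7⌋ = $36,675 → take DB $79,836. Book value $199,590.
Year 2: DB = ⌊$199,590 × 200%/7⌋ = $57,025; SL = ⌊$176,890/6⌋ = $29,481 → take DB $57,025. Book value $142,565.
Year 3: DB = ⌊$142,565 × 200%/7⌋ = $40,732; SL = ⌊$119,865/5⌋ = $23,973 → take DB $40,732. Book value $101,833.
Year 4: DB = ⌊$101,833 × 200%/7⌋ = $29,095; SL = ⌊$79,133/4⌋ = $19,783 → take DB $29,095. Book value $72,738.
Year 5: DB = ⌊$72,738 × 200%/7⌋ = $20,782; SL = ⌊$50,038/3⌋ = $16,679 → take DB $20,782. Book value $51,956.
Year 6: DB = ⌊$51,956 × 200%/7⌋ = $14,844; SL = ⌊$29,256/2⌋ = $14,628 → take DB $14,844. Book value $37,112.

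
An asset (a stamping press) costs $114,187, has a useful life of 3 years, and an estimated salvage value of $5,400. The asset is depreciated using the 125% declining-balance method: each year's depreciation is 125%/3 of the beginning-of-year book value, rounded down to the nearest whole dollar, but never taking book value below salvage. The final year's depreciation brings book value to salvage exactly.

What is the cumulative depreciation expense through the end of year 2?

Depreciable base = $114,187 − $5,400 = $108,787.
Year 1: ⌊$114,187 × 125%/3⌋ = $47,577. Book value $66,610.
Year 2: ⌊$66,610 × 125%/3⌋ = $27,754. Book value $38,856.
Accumulated through year 2 = $114,187 − $38,856 = $75,331.

$75,331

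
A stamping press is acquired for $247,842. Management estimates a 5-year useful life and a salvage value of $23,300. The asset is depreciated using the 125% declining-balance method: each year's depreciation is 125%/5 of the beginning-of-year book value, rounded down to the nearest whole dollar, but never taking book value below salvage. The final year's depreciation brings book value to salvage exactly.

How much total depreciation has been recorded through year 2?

$108,430

Depreciable base = $247,842 − $23,300 = $224,542.
Year 1: ⌊$247,842 × 125%/5⌋ = $61,960. Book value $185,882.
Year 2: ⌊$185,882 × 125%/5⌋ = $46,470. Book value $139,412.
Accumulated through year 2 = $247,842 − $139,412 = $108,430.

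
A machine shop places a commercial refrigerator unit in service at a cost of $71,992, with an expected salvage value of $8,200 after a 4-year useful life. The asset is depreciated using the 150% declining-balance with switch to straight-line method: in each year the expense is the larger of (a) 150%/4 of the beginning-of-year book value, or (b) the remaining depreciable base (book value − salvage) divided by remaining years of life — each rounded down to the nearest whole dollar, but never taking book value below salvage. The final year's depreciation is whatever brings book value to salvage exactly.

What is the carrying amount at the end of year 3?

$17,577

Depreciable base = $71,992 − $8,200 = $63,792.
Year 1: DB = ⌊$71,992 × 150%/4⌋ = $26,997; SL = ⌊$63,792/4⌋ = $15,948 → take DB $26,997. Book value $44,995.
Year 2: DB = ⌊$44,995 × 150%/4⌋ = $16,873; SL = ⌊$36,795/3⌋ = $12,265 → take DB $16,873. Book value $28,122.
Year 3: DB = ⌊$28,122 × 150%/4⌋ = $10,545; SL = ⌊$19,922/2⌋ = $9,961 → take DB $10,545. Book value $17,577.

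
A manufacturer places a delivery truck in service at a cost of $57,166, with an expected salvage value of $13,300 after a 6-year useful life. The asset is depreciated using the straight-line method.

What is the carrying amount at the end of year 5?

$20,611

Depreciable base = $57,166 − $13,300 = $43,866.
Annual expense = $43,866 / 6 = $7,311.
End of year 1: book value $49,855.
End of year 2: book value $42,544.
End of year 3: book value $35,233.
End of year 4: book value $27,922.
End of year 5: book value $20,611.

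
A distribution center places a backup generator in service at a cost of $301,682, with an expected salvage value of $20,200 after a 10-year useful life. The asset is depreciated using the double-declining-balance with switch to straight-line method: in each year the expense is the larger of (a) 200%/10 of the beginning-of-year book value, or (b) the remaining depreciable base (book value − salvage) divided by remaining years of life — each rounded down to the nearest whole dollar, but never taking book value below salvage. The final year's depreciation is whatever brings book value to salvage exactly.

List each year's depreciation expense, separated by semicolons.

$60,336; $48,269; $38,615; $30,892; $24,714; $19,771; $15,817; $14,356; $14,356; $14,356

Depreciable base = $301,682 − $20,200 = $281,482.
Year 1: DB = ⌊$301,682 × 200%/10⌋ = $60,336; SL = ⌊$281,482/10⌋ = $28,148 → take DB $60,336. Book value $241,346.
Year 2: DB = ⌊$241,346 × 200%/10⌋ = $48,269; SL = ⌊$221,146/9⌋ = $24,571 → take DB $48,269. Book value $193,077.
Year 3: DB = ⌊$193,077 × 200%/10⌋ = $38,615; SL = ⌊$172,877/8⌋ = $21,609 → take DB $38,615. Book value $154,462.
Year 4: DB = ⌊$154,462 × 200%/10⌋ = $30,892; SL = ⌊$134,262/7⌋ = $19,180 → take DB $30,892. Book value $123,570.
Year 5: DB = ⌊$123,570 × 200%/10⌋ = $24,714; SL = ⌊$103,370/6⌋ = $17,228 → take DB $24,714. Book value $98,856.
Year 6: DB = ⌊$98,856 × 200%/10⌋ = $19,771; SL = ⌊$78,656/5⌋ = $15,731 → take DB $19,771. Book value $79,085.
Year 7: DB = ⌊$79,085 × 200%/10⌋ = $15,817; SL = ⌊$58,885/4⌋ = $14,721 → take DB $15,817. Book value $63,268.
Year 8: DB = ⌊$63,268 × 200%/10⌋ = $12,653; SL = ⌊$43,068/3⌋ = $14,356 → take SL $14,356. Book value $48,912.
Year 9: DB = ⌊$48,912 × 200%/10⌋ = $9,782; SL = ⌊$28,712/2⌋ = $14,356 → take SL $14,356. Book value $34,556.
Year 10 (final): $34,556 − $20,200 = $14,356. Book value $20,200.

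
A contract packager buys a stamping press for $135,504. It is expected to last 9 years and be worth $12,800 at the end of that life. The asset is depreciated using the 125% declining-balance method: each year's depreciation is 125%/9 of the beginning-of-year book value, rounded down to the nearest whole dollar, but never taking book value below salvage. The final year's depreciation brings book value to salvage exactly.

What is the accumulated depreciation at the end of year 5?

$71,346

Depreciable base = $135,504 − $12,800 = $122,704.
Year 1: ⌊$135,504 × 125%/9⌋ = $18,820. Book value $116,684.
Year 2: ⌊$116,684 × 125%/9⌋ = $16,206. Book value $100,478.
Year 3: ⌊$100,478 × 125%/9⌋ = $13,955. Book value $86,523.
Year 4: ⌊$86,523 × 125%/9⌋ = $12,017. Book value $74,506.
Year 5: ⌊$74,506 × 125%/9⌋ = $10,348. Book value $64,158.
Accumulated through year 5 = $135,504 − $64,158 = $71,346.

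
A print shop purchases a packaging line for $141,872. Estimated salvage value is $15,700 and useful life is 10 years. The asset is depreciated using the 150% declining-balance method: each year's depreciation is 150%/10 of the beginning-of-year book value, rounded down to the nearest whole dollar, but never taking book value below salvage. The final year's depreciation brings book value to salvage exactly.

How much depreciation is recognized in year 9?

$5,799

Depreciable base = $141,872 − $15,700 = $126,172.
Year 1: ⌊$141,872 × 150%/10⌋ = $21,280. Book value $120,592.
Year 2: ⌊$120,592 × 150%/10⌋ = $18,088. Book value $102,504.
Year 3: ⌊$102,504 × 150%/10⌋ = $15,375. Book value $87,129.
Year 4: ⌊$87,129 × 150%/10⌋ = $13,069. Book value $74,060.
Year 5: ⌊$74,060 × 150%/10⌋ = $11,109. Book value $62,951.
Year 6: ⌊$62,951 × 150%/10⌋ = $9,442. Book value $53,509.
Year 7: ⌊$53,509 × 150%/10⌋ = $8,026. Book value $45,483.
Year 8: ⌊$45,483 × 150%/10⌋ = $6,822. Book value $38,661.
Year 9: ⌊$38,661 × 150%/10⌋ = $5,799. Book value $32,862.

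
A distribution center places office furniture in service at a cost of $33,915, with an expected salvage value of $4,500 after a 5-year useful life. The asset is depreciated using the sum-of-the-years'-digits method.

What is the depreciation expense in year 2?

Depreciable base = $33,915 − $4,500 = $29,415.
Sum of the years' digits = 5+4+3+2+1 = 15.
Year 1: $29,415 × 5/15 = $9,805. Book value $24,110.
Year 2: $29,415 × 4/15 = $7,844. Book value $16,266.

$7,844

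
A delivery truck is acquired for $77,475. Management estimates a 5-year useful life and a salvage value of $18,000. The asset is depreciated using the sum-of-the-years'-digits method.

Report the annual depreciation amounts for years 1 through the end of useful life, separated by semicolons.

Depreciable base = $77,475 − $18,000 = $59,475.
Sum of the years' digits = 5+4+3+2+1 = 15.
Year 1: $59,475 × 5/15 = $19,825. Book value $57,650.
Year 2: $59,475 × 4/15 = $15,860. Book value $41,790.
Year 3: $59,475 × 3/15 = $11,895. Book value $29,895.
Year 4: $59,475 × 2/15 = $7,930. Book value $21,965.
Year 5: $59,475 × 1/15 = $3,965. Book value $18,000.

$19,825; $15,860; $11,895; $7,930; $3,965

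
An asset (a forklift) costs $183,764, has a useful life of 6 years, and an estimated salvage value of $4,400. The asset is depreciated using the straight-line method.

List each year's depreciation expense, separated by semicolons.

Depreciable base = $183,764 − $4,400 = $179,364.
Annual expense = $179,364 / 6 = $29,894.
End of year 1: book value $153,870.
End of year 2: book value $123,976.
End of year 3: book value $94,082.
End of year 4: book value $64,188.
End of year 5: book value $34,294.
End of year 6: book value $4,400.

$29,894; $29,894; $29,894; $29,894; $29,894; $29,894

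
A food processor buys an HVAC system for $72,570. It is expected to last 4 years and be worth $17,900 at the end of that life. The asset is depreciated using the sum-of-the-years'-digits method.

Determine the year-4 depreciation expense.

$5,467

Depreciable base = $72,570 − $17,900 = $54,670.
Sum of the years' digits = 4+3+2+1 = 10.
Year 1: $54,670 × 4/10 = $21,868. Book value $50,702.
Year 2: $54,670 × 3/10 = $16,401. Book value $34,301.
Year 3: $54,670 × 2/10 = $10,934. Book value $23,367.
Year 4: $54,670 × 1/10 = $5,467. Book value $17,900.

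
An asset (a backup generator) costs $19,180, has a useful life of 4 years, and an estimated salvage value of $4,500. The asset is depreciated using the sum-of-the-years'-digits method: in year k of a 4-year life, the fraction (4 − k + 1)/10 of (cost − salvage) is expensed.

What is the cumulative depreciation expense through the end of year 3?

Depreciable base = $19,180 − $4,500 = $14,680.
Sum of the years' digits = 4+3+2+1 = 10.
Year 1: $14,680 × 4/10 = $5,872. Book value $13,308.
Year 2: $14,680 × 3/10 = $4,404. Book value $8,904.
Year 3: $14,680 × 2/10 = $2,936. Book value $5,968.
Accumulated through year 3 = $19,180 − $5,968 = $13,212.

$13,212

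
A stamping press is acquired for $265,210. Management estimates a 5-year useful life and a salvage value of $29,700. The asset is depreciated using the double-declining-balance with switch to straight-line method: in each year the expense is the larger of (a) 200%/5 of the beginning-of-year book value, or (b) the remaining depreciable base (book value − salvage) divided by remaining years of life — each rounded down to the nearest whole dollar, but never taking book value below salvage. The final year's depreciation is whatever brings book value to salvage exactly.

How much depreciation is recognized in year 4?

$22,914

Depreciable base = $265,210 − $29,700 = $235,510.
Year 1: DB = ⌊$265,210 × 200%/5⌋ = $106,084; SL = ⌊$235,510/5⌋ = $47,102 → take DB $106,084. Book value $159,126.
Year 2: DB = ⌊$159,126 × 200%/5⌋ = $63,650; SL = ⌊$129,426/4⌋ = $32,356 → take DB $63,650. Book value $95,476.
Year 3: DB = ⌊$95,476 × 200%/5⌋ = $38,190; SL = ⌊$65,776/3⌋ = $21,925 → take DB $38,190. Book value $57,286.
Year 4: DB = ⌊$57,286 × 200%/5⌋ = $22,914; SL = ⌊$27,586/2⌋ = $13,793 → take DB $22,914. Book value $34,372.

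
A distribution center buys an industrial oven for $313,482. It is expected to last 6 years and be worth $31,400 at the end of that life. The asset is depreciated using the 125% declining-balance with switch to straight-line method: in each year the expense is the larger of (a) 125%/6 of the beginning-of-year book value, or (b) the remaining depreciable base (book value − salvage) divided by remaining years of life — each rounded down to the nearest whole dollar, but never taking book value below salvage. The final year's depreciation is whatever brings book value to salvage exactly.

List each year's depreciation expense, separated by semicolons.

$65,308; $51,702; $41,268; $41,268; $41,268; $41,268

Depreciable base = $313,482 − $31,400 = $282,082.
Year 1: DB = ⌊$313,482 × 125%/6⌋ = $65,308; SL = ⌊$282,082/6⌋ = $47,013 → take DB $65,308. Book value $248,174.
Year 2: DB = ⌊$248,174 × 125%/6⌋ = $51,702; SL = ⌊$216,774/5⌋ = $43,354 → take DB $51,702. Book value $196,472.
Year 3: DB = ⌊$196,472 × 125%/6⌋ = $40,931; SL = ⌊$165,072/4⌋ = $41,268 → take SL $41,268. Book value $155,204.
Year 4: DB = ⌊$155,204 × 125%/6⌋ = $32,334; SL = ⌊$123,804/3⌋ = $41,268 → take SL $41,268. Book value $113,936.
Year 5: DB = ⌊$113,936 × 125%/6⌋ = $23,736; SL = ⌊$82,536/2⌋ = $41,268 → take SL $41,268. Book value $72,668.
Year 6 (final): $72,668 − $31,400 = $41,268. Book value $31,400.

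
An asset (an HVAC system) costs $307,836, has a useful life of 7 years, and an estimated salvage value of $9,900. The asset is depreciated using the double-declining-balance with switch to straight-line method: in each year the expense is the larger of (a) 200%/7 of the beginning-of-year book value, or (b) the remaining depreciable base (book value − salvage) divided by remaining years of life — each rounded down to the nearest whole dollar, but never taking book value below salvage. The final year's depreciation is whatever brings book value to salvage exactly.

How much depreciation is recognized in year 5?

Depreciable base = $307,836 − $9,900 = $297,936.
Year 1: DB = ⌊$307,836 × 200%/7⌋ = $87,953; SL = ⌊$297,936/7⌋ = $42,562 → take DB $87,953. Book value $219,883.
Year 2: DB = ⌊$219,883 × 200%/7⌋ = $62,823; SL = ⌊$209,983/6⌋ = $34,997 → take DB $62,823. Book value $157,060.
Year 3: DB = ⌊$157,060 × 200%/7⌋ = $44,874; SL = ⌊$147,160/5⌋ = $29,432 → take DB $44,874. Book value $112,186.
Year 4: DB = ⌊$112,186 × 200%/7⌋ = $32,053; SL = ⌊$102,286/4⌋ = $25,571 → take DB $32,053. Book value $80,133.
Year 5: DB = ⌊$80,133 × 200%/7⌋ = $22,895; SL = ⌊$70,233/3⌋ = $23,411 → take SL $23,411. Book value $56,722.

$23,411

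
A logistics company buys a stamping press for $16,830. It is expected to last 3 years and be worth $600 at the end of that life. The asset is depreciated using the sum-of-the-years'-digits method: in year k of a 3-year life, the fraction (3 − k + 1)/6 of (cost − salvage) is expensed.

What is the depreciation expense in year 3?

Depreciable base = $16,830 − $600 = $16,230.
Sum of the years' digits = 3+2+1 = 6.
Year 1: $16,230 × 3/6 = $8,115. Book value $8,715.
Year 2: $16,230 × 2/6 = $5,410. Book value $3,305.
Year 3: $16,230 × 1/6 = $2,705. Book value $600.

$2,705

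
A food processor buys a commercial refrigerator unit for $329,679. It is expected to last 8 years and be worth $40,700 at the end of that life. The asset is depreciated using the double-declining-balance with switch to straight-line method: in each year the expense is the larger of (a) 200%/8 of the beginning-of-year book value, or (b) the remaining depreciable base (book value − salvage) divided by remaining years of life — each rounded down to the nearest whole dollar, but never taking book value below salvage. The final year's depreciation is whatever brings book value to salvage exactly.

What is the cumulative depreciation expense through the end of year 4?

$225,366

Depreciable base = $329,679 − $40,700 = $288,979.
Year 1: DB = ⌊$329,679 × 200%/8⌋ = $82,419; SL = ⌊$288,979/8⌋ = $36,122 → take DB $82,419. Book value $247,260.
Year 2: DB = ⌊$247,260 × 200%/8⌋ = $61,815; SL = ⌊$206,560/7⌋ = $29,508 → take DB $61,815. Book value $185,445.
Year 3: DB = ⌊$185,445 × 200%/8⌋ = $46,361; SL = ⌊$144,745/6⌋ = $24,124 → take DB $46,361. Book value $139,084.
Year 4: DB = ⌊$139,084 × 200%/8⌋ = $34,771; SL = ⌊$98,384/5⌋ = $19,676 → take DB $34,771. Book value $104,313.
Accumulated through year 4 = $329,679 − $104,313 = $225,366.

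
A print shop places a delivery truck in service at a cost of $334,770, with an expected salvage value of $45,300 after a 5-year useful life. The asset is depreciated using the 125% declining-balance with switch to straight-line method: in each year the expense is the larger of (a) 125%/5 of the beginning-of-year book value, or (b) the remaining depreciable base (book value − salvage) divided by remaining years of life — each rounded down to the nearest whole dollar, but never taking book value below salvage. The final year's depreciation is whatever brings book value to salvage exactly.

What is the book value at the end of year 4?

$92,970

Depreciable base = $334,770 − $45,300 = $289,470.
Year 1: DB = ⌊$334,770 × 125%/5⌋ = $83,692; SL = ⌊$289,470/5⌋ = $57,894 → take DB $83,692. Book value $251,078.
Year 2: DB = ⌊$251,078 × 125%/5⌋ = $62,769; SL = ⌊$205,778/4⌋ = $51,444 → take DB $62,769. Book value $188,309.
Year 3: DB = ⌊$188,309 × 125%/5⌋ = $47,077; SL = ⌊$143,009/3⌋ = $47,669 → take SL $47,669. Book value $140,640.
Year 4: DB = ⌊$140,640 × 125%/5⌋ = $35,160; SL = ⌊$95,340/2⌋ = $47,670 → take SL $47,670. Book value $92,970.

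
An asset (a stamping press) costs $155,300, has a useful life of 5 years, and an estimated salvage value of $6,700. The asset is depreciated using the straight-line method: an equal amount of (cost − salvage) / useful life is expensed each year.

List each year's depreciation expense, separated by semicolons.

Depreciable base = $155,300 − $6,700 = $148,600.
Annual expense = $148,600 / 5 = $29,720.
End of year 1: book value $125,580.
End of year 2: book value $95,860.
End of year 3: book value $66,140.
End of year 4: book value $36,420.
End of year 5: book value $6,700.

$29,720; $29,720; $29,720; $29,720; $29,720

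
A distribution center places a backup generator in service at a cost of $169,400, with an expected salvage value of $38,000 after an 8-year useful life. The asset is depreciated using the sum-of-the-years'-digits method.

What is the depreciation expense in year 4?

Depreciable base = $169,400 − $38,000 = $131,400.
Sum of the years' digits = 8+7+6+5+4+3+2+1 = 36.
Year 1: $131,400 × 8/36 = $29,200. Book value $140,200.
Year 2: $131,400 × 7/36 = $25,550. Book value $114,650.
Year 3: $131,400 × 6/36 = $21,900. Book value $92,750.
Year 4: $131,400 × 5/36 = $18,250. Book value $74,500.

$18,250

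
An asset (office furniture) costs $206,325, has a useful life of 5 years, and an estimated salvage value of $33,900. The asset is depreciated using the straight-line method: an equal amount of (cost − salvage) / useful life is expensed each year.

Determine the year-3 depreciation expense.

Depreciable base = $206,325 − $33,900 = $172,425.
Annual expense = $172,425 / 5 = $34,485.

$34,485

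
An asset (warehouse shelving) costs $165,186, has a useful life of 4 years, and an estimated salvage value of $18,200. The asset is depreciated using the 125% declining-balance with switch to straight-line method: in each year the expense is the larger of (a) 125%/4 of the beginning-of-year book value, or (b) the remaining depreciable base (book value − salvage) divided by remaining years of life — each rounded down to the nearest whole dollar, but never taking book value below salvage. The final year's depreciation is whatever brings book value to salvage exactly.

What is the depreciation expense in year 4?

Depreciable base = $165,186 − $18,200 = $146,986.
Year 1: DB = ⌊$165,186 × 125%/4⌋ = $51,620; SL = ⌊$146,986/4⌋ = $36,746 → take DB $51,620. Book value $113,566.
Year 2: DB = ⌊$113,566 × 125%/4⌋ = $35,489; SL = ⌊$95,366/3⌋ = $31,788 → take DB $35,489. Book value $78,077.
Year 3: DB = ⌊$78,077 × 125%/4⌋ = $24,399; SL = ⌊$59,877/2⌋ = $29,938 → take SL $29,938. Book value $48,139.
Year 4 (final): $48,139 − $18,200 = $29,939. Book value $18,200.

$29,939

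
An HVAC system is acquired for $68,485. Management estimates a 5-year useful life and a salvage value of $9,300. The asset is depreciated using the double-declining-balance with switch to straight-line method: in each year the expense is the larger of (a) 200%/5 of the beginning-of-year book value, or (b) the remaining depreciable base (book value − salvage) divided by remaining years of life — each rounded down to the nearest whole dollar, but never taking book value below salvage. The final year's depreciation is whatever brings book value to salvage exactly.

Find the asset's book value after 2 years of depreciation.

$24,655

Depreciable base = $68,485 − $9,300 = $59,185.
Year 1: DB = ⌊$68,485 × 200%/5⌋ = $27,394; SL = ⌊$59,185/5⌋ = $11,837 → take DB $27,394. Book value $41,091.
Year 2: DB = ⌊$41,091 × 200%/5⌋ = $16,436; SL = ⌊$31,791/4⌋ = $7,947 → take DB $16,436. Book value $24,655.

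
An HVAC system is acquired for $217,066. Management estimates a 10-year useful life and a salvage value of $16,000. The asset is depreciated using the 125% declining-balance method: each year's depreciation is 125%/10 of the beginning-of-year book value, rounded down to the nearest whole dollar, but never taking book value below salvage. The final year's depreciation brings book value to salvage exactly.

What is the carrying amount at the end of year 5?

Depreciable base = $217,066 − $16,000 = $201,066.
Year 1: ⌊$217,066 × 125%/10⌋ = $27,133. Book value $189,933.
Year 2: ⌊$189,933 × 125%/10⌋ = $23,741. Book value $166,192.
Year 3: ⌊$166,192 × 125%/10⌋ = $20,774. Book value $145,418.
Year 4: ⌊$145,418 × 125%/10⌋ = $18,177. Book value $127,241.
Year 5: ⌊$127,241 × 125%/10⌋ = $15,905. Book value $111,336.

$111,336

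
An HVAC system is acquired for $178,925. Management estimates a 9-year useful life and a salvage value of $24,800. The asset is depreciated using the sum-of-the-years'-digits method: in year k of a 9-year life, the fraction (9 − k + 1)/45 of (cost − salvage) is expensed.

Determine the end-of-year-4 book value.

$76,175

Depreciable base = $178,925 − $24,800 = $154,125.
Sum of the years' digits = 9+8+7+6+5+4+3+2+1 = 45.
Year 1: $154,125 × 9/45 = $30,825. Book value $148,100.
Year 2: $154,125 × 8/45 = $27,400. Book value $120,700.
Year 3: $154,125 × 7/45 = $23,975. Book value $96,725.
Year 4: $154,125 × 6/45 = $20,550. Book value $76,175.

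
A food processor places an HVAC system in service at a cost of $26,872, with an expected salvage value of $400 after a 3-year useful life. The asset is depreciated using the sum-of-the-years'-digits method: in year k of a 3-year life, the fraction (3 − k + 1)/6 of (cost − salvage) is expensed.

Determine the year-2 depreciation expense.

$8,824

Depreciable base = $26,872 − $400 = $26,472.
Sum of the years' digits = 3+2+1 = 6.
Year 1: $26,472 × 3/6 = $13,236. Book value $13,636.
Year 2: $26,472 × 2/6 = $8,824. Book value $4,812.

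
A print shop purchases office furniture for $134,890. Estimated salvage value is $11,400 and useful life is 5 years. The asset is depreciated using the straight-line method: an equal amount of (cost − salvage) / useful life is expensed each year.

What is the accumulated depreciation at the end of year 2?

Depreciable base = $134,890 − $11,400 = $123,490.
Annual expense = $123,490 / 5 = $24,698.
End of year 1: book value $110,192.
End of year 2: book value $85,494.
Accumulated through year 2 = $134,890 − $85,494 = $49,396.

$49,396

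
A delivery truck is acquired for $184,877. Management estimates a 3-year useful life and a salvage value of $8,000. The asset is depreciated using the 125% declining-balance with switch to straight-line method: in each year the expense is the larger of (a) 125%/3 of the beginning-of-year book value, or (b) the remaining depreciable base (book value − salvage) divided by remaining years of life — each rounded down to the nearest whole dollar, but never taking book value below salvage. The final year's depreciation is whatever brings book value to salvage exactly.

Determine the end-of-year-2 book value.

Depreciable base = $184,877 − $8,000 = $176,877.
Year 1: DB = ⌊$184,877 × 125%/3⌋ = $77,032; SL = ⌊$176,877/3⌋ = $58,959 → take DB $77,032. Book value $107,845.
Year 2: DB = ⌊$107,845 × 125%/3⌋ = $44,935; SL = ⌊$99,845/2⌋ = $49,922 → take SL $49,922. Book value $57,923.

$57,923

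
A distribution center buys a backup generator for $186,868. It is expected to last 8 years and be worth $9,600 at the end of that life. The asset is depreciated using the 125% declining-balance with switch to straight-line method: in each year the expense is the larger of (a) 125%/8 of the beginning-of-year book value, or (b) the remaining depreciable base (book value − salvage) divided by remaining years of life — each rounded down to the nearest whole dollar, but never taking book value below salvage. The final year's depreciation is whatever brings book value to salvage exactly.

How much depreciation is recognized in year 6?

$20,530

Depreciable base = $186,868 − $9,600 = $177,268.
Year 1: DB = ⌊$186,868 × 125%/8⌋ = $29,198; SL = ⌊$177,268/8⌋ = $22,158 → take DB $29,198. Book value $157,670.
Year 2: DB = ⌊$157,670 × 125%/8⌋ = $24,635; SL = ⌊$148,070/7⌋ = $21,152 → take DB $24,635. Book value $133,035.
Year 3: DB = ⌊$133,035 × 125%/8⌋ = $20,786; SL = ⌊$123,435/6⌋ = $20,572 → take DB $20,786. Book value $112,249.
Year 4: DB = ⌊$112,249 × 125%/8⌋ = $17,538; SL = ⌊$102,649/5⌋ = $20,529 → take SL $20,529. Book value $91,720.
Year 5: DB = ⌊$91,720 × 125%/8⌋ = $14,331; SL = ⌊$82,120/4⌋ = $20,530 → take SL $20,530. Book value $71,190.
Year 6: DB = ⌊$71,190 × 125%/8⌋ = $11,123; SL = ⌊$61,590/3⌋ = $20,530 → take SL $20,530. Book value $50,660.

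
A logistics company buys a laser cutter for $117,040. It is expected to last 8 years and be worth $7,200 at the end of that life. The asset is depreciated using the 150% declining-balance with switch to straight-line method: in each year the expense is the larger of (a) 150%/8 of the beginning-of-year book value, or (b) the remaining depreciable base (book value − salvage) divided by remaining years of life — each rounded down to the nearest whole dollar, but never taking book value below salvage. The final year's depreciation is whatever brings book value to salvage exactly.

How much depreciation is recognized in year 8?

$10,952

Depreciable base = $117,040 − $7,200 = $109,840.
Year 1: DB = ⌊$117,040 × 150%/8⌋ = $21,945; SL = ⌊$109,840/8⌋ = $13,730 → take DB $21,945. Book value $95,095.
Year 2: DB = ⌊$95,095 × 150%/8⌋ = $17,830; SL = ⌊$87,895/7⌋ = $12,556 → take DB $17,830. Book value $77,265.
Year 3: DB = ⌊$77,265 × 150%/8⌋ = $14,487; SL = ⌊$70,065/6⌋ = $11,677 → take DB $14,487. Book value $62,778.
Year 4: DB = ⌊$62,778 × 150%/8⌋ = $11,770; SL = ⌊$55,578/5⌋ = $11,115 → take DB $11,770. Book value $51,008.
Year 5: DB = ⌊$51,008 × 150%/8⌋ = $9,564; SL = ⌊$43,808/4⌋ = $10,952 → take SL $10,952. Book value $40,056.
Year 6: DB = ⌊$40,056 × 150%/8⌋ = $7,510; SL = ⌊$32,856/3⌋ = $10,952 → take SL $10,952. Book value $29,104.
Year 7: DB = ⌊$29,104 × 150%/8⌋ = $5,457; SL = ⌊$21,904/2⌋ = $10,952 → take SL $10,952. Book value $18,152.
Year 8 (final): $18,152 − $7,200 = $10,952. Book value $7,200.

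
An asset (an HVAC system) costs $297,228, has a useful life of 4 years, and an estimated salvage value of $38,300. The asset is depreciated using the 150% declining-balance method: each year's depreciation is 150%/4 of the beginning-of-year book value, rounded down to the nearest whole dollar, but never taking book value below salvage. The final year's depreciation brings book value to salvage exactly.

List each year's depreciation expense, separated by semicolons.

$111,460; $69,663; $43,539; $34,266

Depreciable base = $297,228 − $38,300 = $258,928.
Year 1: ⌊$297,228 × 150%/4⌋ = $111,460. Book value $185,768.
Year 2: ⌊$185,768 × 150%/4⌋ = $69,663. Book value $116,105.
Year 3: ⌊$116,105 × 150%/4⌋ = $43,539. Book value $72,566.
Year 4 (final): $72,566 − $38,300 = $34,266. Book value $38,300.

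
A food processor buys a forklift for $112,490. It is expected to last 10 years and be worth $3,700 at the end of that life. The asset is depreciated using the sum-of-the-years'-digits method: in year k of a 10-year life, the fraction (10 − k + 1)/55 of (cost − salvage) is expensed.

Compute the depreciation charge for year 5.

$11,868

Depreciable base = $112,490 − $3,700 = $108,790.
Sum of the years' digits = 10+9+8+7+6+5+4+3+2+1 = 55.
Year 1: $108,790 × 10/55 = $19,780. Book value $92,710.
Year 2: $108,790 × 9/55 = $17,802. Book value $74,908.
Year 3: $108,790 × 8/55 = $15,824. Book value $59,084.
Year 4: $108,790 × 7/55 = $13,846. Book value $45,238.
Year 5: $108,790 × 6/55 = $11,868. Book value $33,370.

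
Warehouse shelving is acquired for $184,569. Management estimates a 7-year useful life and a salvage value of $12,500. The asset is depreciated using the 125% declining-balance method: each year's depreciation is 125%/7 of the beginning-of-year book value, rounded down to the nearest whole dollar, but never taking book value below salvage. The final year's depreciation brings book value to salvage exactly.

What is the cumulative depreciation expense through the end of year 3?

$82,269

Depreciable base = $184,569 − $12,500 = $172,069.
Year 1: ⌊$184,569 × 125%/7⌋ = $32,958. Book value $151,611.
Year 2: ⌊$151,611 × 125%/7⌋ = $27,073. Book value $124,538.
Year 3: ⌊$124,538 × 125%/7⌋ = $22,238. Book value $102,300.
Accumulated through year 3 = $184,569 − $102,300 = $82,269.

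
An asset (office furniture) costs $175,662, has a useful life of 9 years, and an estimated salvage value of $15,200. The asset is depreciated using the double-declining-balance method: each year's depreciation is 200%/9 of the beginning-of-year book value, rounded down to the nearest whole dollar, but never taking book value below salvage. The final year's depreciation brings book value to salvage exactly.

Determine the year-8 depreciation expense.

$6,721

Depreciable base = $175,662 − $15,200 = $160,462.
Year 1: ⌊$175,662 × 200%/9⌋ = $39,036. Book value $136,626.
Year 2: ⌊$136,626 × 200%/9⌋ = $30,361. Book value $106,265.
Year 3: ⌊$106,265 × 200%/9⌋ = $23,614. Book value $82,651.
Year 4: ⌊$82,651 × 200%/9⌋ = $18,366. Book value $64,285.
Year 5: ⌊$64,285 × 200%/9⌋ = $14,285. Book value $50,000.
Year 6: ⌊$50,000 × 200%/9⌋ = $11,111. Book value $38,889.
Year 7: ⌊$38,889 × 200%/9⌋ = $8,642. Book value $30,247.
Year 8: ⌊$30,247 × 200%/9⌋ = $6,721. Book value $23,526.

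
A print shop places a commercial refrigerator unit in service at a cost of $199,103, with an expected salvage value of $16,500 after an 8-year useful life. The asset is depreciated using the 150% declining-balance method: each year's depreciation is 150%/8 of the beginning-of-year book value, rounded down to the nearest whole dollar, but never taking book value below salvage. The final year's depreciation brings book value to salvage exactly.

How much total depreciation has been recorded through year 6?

Depreciable base = $199,103 − $16,500 = $182,603.
Year 1: ⌊$199,103 × 150%/8⌋ = $37,331. Book value $161,772.
Year 2: ⌊$161,772 × 150%/8⌋ = $30,332. Book value $131,440.
Year 3: ⌊$131,440 × 150%/8⌋ = $24,645. Book value $106,795.
Year 4: ⌊$106,795 × 150%/8⌋ = $20,024. Book value $86,771.
Year 5: ⌊$86,771 × 150%/8⌋ = $16,269. Book value $70,502.
Year 6: ⌊$70,502 × 150%/8⌋ = $13,219. Book value $57,283.
Accumulated through year 6 = $199,103 − $57,283 = $141,820.

$141,820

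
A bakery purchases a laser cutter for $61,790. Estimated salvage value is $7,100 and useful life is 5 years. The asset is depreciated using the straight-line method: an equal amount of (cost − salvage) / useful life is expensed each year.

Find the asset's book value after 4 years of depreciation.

Depreciable base = $61,790 − $7,100 = $54,690.
Annual expense = $54,690 / 5 = $10,938.
End of year 1: book value $50,852.
End of year 2: book value $39,914.
End of year 3: book value $28,976.
End of year 4: book value $18,038.

$18,038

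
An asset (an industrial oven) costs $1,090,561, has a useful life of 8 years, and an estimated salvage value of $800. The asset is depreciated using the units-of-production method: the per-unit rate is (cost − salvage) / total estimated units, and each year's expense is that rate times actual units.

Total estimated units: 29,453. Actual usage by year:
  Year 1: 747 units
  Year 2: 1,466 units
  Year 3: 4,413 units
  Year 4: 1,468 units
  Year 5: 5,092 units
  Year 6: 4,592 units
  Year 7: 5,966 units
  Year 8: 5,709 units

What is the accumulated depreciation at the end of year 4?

$299,478

Depreciable base = $1,090,561 − $800 = $1,089,761.
Rate = $1,089,761 / 29,453 units = $37 per unit.
Year 1: 747 × $37 = $27,639. Book value $1,062,922.
Year 2: 1,466 × $37 = $54,242. Book value $1,008,680.
Year 3: 4,413 × $37 = $163,281. Book value $845,399.
Year 4: 1,468 × $37 = $54,316. Book value $791,083.
Accumulated through year 4 = $1,090,561 − $791,083 = $299,478.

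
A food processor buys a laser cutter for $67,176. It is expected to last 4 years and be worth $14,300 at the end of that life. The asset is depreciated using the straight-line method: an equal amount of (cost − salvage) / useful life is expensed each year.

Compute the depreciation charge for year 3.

$13,219

Depreciable base = $67,176 − $14,300 = $52,876.
Annual expense = $52,876 / 4 = $13,219.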